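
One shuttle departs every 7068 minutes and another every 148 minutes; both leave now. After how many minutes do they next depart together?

261516

gcd first: 7068 = 47·148 + 112; 148 = 1·112 + 36; 112 = 3·36 + 4; 36 = 9·4 + 0 → gcd = 4
lcm = 7068·148/gcd = 1046064/4 = 261516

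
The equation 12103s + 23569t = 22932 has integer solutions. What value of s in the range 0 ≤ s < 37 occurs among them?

35

Reduce mod 23569: 12103s ≡ 22932 (mod 23569). With g = gcd(12103, 23569) = 637 dividing 22932, divide through: 19s ≡ 36 (mod 37).
Since gcd(19, 37) = 1, s ≡ 36·(19)⁻¹ ≡ 35 (mod 37). Smallest non-negative: 35.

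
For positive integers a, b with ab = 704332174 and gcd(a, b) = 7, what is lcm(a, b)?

gcd·lcm = product, so lcm = 704332174/7 = 100618882.

100618882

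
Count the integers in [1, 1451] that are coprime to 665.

942

Prime factors of 665: 5, 7, 19. Count integers ≤ 1451 divisible by none of them.
By inclusion–exclusion: 1451 − ⌊1451/5⌋ − ⌊1451/7⌋ − ⌊1451/19⌋ + ⌊1451/35⌋ + ⌊1451/95⌋ + ⌊1451/133⌋ − ⌊1451/665⌋ = 942.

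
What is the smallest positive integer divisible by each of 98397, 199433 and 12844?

51427388844

98397 = 3² · 13 · 29²; 199433 = 13 · 23² · 29; 12844 = 2² · 13² · 19
lcm takes max exponent of each prime: 2² · 3² · 13² · 19 · 23² · 29² = 51427388844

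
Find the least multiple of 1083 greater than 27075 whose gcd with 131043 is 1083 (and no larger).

28158

Multiples of 1083 above 27075: 1083·26, 1083·27, … . Need the cofactor coprime to 131043/1083 = 121.
Checking s = 26, 27, … the first with gcd(s, 121) = 1 is s = 26, giving 28158.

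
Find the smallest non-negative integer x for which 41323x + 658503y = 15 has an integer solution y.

gcd(41323, 658503) = 1 (Euclid: 658503 = 15·41323 + 38658; 41323 = 1·38658 + 2665; 38658 = 14·2665 + 1348; 2665 = 1·1348 + 1317; 1348 = 1·1317 + 31; 1317 = 42·31 + 15; 31 = 2·15 + 1; 15 = 15·1 + 0), and 1 | 15.
Extended Euclid: 41323·(-42500) + 658503·(2667) = 1. Scale by 15: x₀ = -637500.
General solution x = x₀ + 658503t; reducing mod 658503 gives x = 21003 (and y = -1318).

21003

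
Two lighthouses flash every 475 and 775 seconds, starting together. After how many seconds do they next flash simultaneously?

gcd first: 775 = 1·475 + 300; 475 = 1·300 + 175; 300 = 1·175 + 125; 175 = 1·125 + 50; 125 = 2·50 + 25; 50 = 2·25 + 0 → gcd = 25
lcm = 475·775/gcd = 368125/25 = 14725

14725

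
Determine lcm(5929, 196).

5929 = 7² · 11²; 196 = 2² · 7²
max exponents: 2² · 7² · 11² = 23716

23716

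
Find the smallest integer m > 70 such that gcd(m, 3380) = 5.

75

3380 = 5·676. Any m with gcd(m, 3380) = 5 is a multiple of 5, say 5s, with s coprime to 676.
Need s > 70/5, so s ≥ 15. First s ≥ 15 with gcd(s, 676) = 1 is s = 15. Thus m = 5·15 = 75.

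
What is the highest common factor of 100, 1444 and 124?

100 = 2² · 5²; 1444 = 2² · 19²; 124 = 2² · 31
gcd takes min exponent of each prime: 2² = 4

4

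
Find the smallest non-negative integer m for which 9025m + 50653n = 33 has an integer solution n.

Reduce mod 50653: 9025m ≡ 33 (mod 50653). With g = gcd(9025, 50653) = 1 dividing 33, divide through: 9025m ≡ 33 (mod 50653).
Since gcd(9025, 50653) = 1, m ≡ 33·(9025)⁻¹ ≡ 29404 (mod 50653). Smallest non-negative: 29404.

29404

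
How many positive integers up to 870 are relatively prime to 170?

327

170 = 2·5·17. Inclusion–exclusion on these primes:
870 − ⌊870/2⌋ − ⌊870/5⌋ − ⌊870/17⌋ + ⌊870/10⌋ + ⌊870/34⌋ + ⌊870/85⌋ − ⌊870/170⌋ = 327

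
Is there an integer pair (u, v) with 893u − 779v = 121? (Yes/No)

By Bézout, 893u − 779v = 121 has integer solutions iff gcd(893, 779) | 121.
Euclid: 893 = 1·779 + 114; 779 = 6·114 + 95; 114 = 1·95 + 19; 95 = 5·19 + 0. gcd = 19; 121 mod 19 = 7. No.

No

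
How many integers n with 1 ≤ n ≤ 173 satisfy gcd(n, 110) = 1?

110 = 2·5·11. Inclusion–exclusion on these primes:
173 − ⌊173/2⌋ − ⌊173/5⌋ − ⌊173/11⌋ + ⌊173/10⌋ + ⌊173/22⌋ + ⌊173/55⌋ − ⌊173/110⌋ = 64

64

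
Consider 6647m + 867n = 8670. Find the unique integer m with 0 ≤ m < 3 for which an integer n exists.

Euclid: 6647 = 7·867 + 578; 867 = 1·578 + 289; 578 = 2·289 + 0 → gcd = 289; 8670 = 289·30.
Back-substitution yields 6647·(-1) + 867·(8) = 289, so one solution is m = -1·30 = -30, n = 8·30 = 240.
Solutions in m differ by 867/289 = 3; the one in [0, 3) is -30 mod 3 = 0.

0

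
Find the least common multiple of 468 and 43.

20124

468 = 2² · 3² · 13; 43 = 43
max exponents: 2² · 3² · 13 · 43 = 20124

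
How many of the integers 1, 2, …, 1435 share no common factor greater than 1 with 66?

436

Prime factors of 66: 2, 3, 11. Count integers ≤ 1435 divisible by none of them.
By inclusion–exclusion: 1435 − ⌊1435/2⌋ − ⌊1435/3⌋ − ⌊1435/11⌋ + ⌊1435/6⌋ + ⌊1435/22⌋ + ⌊1435/33⌋ − ⌊1435/66⌋ = 436.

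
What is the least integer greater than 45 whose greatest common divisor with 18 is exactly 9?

Multiples of 9 above 45: 9·6, 9·7, … . Need the cofactor coprime to 18/9 = 2.
Checking s = 6, 7, … the first with gcd(s, 2) = 1 is s = 7, giving 63.

63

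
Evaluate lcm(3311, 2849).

122507

3311 = 7 · 11 · 43; 2849 = 7 · 11 · 37
max exponents: 7 · 11 · 37 · 43 = 122507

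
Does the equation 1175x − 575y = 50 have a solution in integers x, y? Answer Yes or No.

By Bézout, 1175x − 575y = 50 has integer solutions iff gcd(1175, 575) | 50.
Euclid: 1175 = 2·575 + 25; 575 = 23·25 + 0. gcd = 25; 50 mod 25 = 0. Yes.

Yes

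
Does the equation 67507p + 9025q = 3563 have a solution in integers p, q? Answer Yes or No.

No

By Bézout, 67507p + 9025q = 3563 has integer solutions iff gcd(67507, 9025) | 3563.
Euclid: 67507 = 7·9025 + 4332; 9025 = 2·4332 + 361; 4332 = 12·361 + 0. gcd = 361; 3563 mod 361 = 314. No.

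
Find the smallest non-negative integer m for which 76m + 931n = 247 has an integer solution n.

Reduce mod 931: 76m ≡ 247 (mod 931). With g = gcd(76, 931) = 19 dividing 247, divide through: 4m ≡ 13 (mod 49).
Since gcd(4, 49) = 1, m ≡ 13·(4)⁻¹ ≡ 40 (mod 49). Smallest non-negative: 40.

40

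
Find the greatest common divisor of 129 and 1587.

129 = 3 · 43
1587 = 3 · 23²
Common: 3 = 3

3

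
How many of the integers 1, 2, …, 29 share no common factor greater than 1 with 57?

Prime factors of 57: 3, 19. Count integers ≤ 29 divisible by none of them.
By inclusion–exclusion: 29 − ⌊29/3⌋ − ⌊29/19⌋ + ⌊29/57⌋ = 19.

19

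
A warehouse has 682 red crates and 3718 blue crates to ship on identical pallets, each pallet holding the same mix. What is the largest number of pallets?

22

Euclid: 3718 = 5·682 + 308; 682 = 2·308 + 66; 308 = 4·66 + 44; 66 = 1·44 + 22; 44 = 2·22 + 0. Last nonzero remainder: 22.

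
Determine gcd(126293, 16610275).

5491

Euclid: 16610275 = 131·126293 + 65892; 126293 = 1·65892 + 60401; 65892 = 1·60401 + 5491; 60401 = 11·5491 + 0. Last nonzero remainder: 5491.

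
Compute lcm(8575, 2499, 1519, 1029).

13557075

8575 = 5² · 7³; 2499 = 3 · 7² · 17; 1519 = 7² · 31; 1029 = 3 · 7³
lcm takes max exponent of each prime: 3 · 5² · 7³ · 17 · 31 = 13557075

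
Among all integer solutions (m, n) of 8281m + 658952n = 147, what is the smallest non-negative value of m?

gcd(8281, 658952) = 49 (Euclid: 658952 = 79·8281 + 4753; 8281 = 1·4753 + 3528; 4753 = 1·3528 + 1225; 3528 = 2·1225 + 1078; 1225 = 1·1078 + 147; 1078 = 7·147 + 49; 147 = 3·49 + 0), and 49 | 147.
Extended Euclid: 8281·(4297) + 658952·(-54) = 49. Scale by 3: m₀ = 12891.
General solution m = m₀ + 13448t; reducing mod 13448 gives m = 12891 (and n = -162).

12891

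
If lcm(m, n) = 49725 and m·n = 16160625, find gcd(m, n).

gcd·lcm = product, so gcd = 16160625/49725 = 325.

325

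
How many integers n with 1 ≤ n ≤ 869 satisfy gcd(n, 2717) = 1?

Prime factors of 2717: 11, 13, 19. Count integers ≤ 869 divisible by none of them.
By inclusion–exclusion: 869 − ⌊869/11⌋ − ⌊869/13⌋ − ⌊869/19⌋ + ⌊869/143⌋ + ⌊869/209⌋ + ⌊869/247⌋ − ⌊869/2717⌋ = 692.

692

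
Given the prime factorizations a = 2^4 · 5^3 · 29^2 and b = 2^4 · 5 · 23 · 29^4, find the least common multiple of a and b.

max exponent per prime: 2^4 · 5^3 · 23 · 29^4 = 32534926000

32534926000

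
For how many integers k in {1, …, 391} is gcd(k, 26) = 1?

26 = 2·13. Inclusion–exclusion on these primes:
391 − ⌊391/2⌋ − ⌊391/13⌋ + ⌊391/26⌋ = 181

181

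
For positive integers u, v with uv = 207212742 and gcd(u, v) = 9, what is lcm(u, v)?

gcd·lcm = product, so lcm = 207212742/9 = 23023638.

23023638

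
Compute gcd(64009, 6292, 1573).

121

gcd(64009, 6292): 64009 = 10·6292 + 1089; 6292 = 5·1089 + 847; 1089 = 1·847 + 242; 847 = 3·242 + 121; 242 = 2·121 + 0 → 121
gcd(121, 1573): 1573 = 13·121 + 0 → 121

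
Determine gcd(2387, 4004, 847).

77

2387 = 7 · 11 · 31; 4004 = 2² · 7 · 11 · 13; 847 = 7 · 11²
gcd takes min exponent of each prime: 7 · 11 = 77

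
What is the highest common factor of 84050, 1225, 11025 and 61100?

25

84050 = 2 · 5² · 41²; 1225 = 5² · 7²; 11025 = 3² · 5² · 7²; 61100 = 2² · 5² · 13 · 47
gcd takes min exponent of each prime: 5² = 25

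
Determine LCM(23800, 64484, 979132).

lcm(23800, 64484) = 23800·64484/gcd = 1534719200/28 = 54811400
lcm(54811400, 979132) = 54811400·979132/gcd = 53667595704800/476 = 112747049800

112747049800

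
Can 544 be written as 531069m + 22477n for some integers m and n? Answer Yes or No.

No

gcd(531069, 22477): 531069 = 23·22477 + 14098; 22477 = 1·14098 + 8379; 14098 = 1·8379 + 5719; 8379 = 1·5719 + 2660; 5719 = 2·2660 + 399; 2660 = 6·399 + 266; 399 = 1·266 + 133; 266 = 2·133 + 0 → 133
133 does not divide 544, so a solution does not exist.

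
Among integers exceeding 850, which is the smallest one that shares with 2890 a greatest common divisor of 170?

1020

Multiples of 170 above 850: 170·6, 170·7, … . Need the cofactor coprime to 2890/170 = 17.
Checking s = 6, 7, … the first with gcd(s, 17) = 1 is s = 6, giving 1020.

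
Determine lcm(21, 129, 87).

21 = 3 · 7; 129 = 3 · 43; 87 = 3 · 29
lcm takes max exponent of each prime: 3 · 7 · 29 · 43 = 26187

26187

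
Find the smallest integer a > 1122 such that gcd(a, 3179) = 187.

1309

Multiples of 187 above 1122: 187·7, 187·8, … . Need the cofactor coprime to 3179/187 = 17.
Checking s = 7, 8, … the first with gcd(s, 17) = 1 is s = 7, giving 1309.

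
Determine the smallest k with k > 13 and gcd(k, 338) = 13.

39

338 = 13·26. Any k with gcd(k, 338) = 13 is a multiple of 13, say 13s, with s coprime to 26.
Need s > 13/13, so s ≥ 2. First s ≥ 2 with gcd(s, 26) = 1 is s = 3. Thus k = 13·3 = 39.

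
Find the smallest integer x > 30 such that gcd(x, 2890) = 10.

gcd(x, 2890) = 10 forces 10 | x; write x = 10s. Then gcd(10s, 10·289) = 10·gcd(s, 289), so need gcd(s, 289) = 1.
10s > 30 gives s ≥ 4. The least s ≥ 4 coprime to 289 is 4, so x = 10·4 = 40.

40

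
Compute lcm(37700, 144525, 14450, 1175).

62985729300

37700 = 2² · 5² · 13 · 29; 144525 = 3 · 5² · 41 · 47; 14450 = 2 · 5² · 17²; 1175 = 5² · 47
lcm takes max exponent of each prime: 2² · 3 · 5² · 13 · 17² · 29 · 41 · 47 = 62985729300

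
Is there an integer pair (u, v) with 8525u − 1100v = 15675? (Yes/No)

gcd(8525, 1100): 8525 = 7·1100 + 825; 1100 = 1·825 + 275; 825 = 3·275 + 0 → 275
275 divides 15675, so a solution exists.

Yes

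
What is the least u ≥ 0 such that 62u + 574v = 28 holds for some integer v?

Euclid: 574 = 9·62 + 16; 62 = 3·16 + 14; 16 = 1·14 + 2; 14 = 7·2 + 0 → gcd = 2; 28 = 2·14.
Back-substitution yields 62·(-37) + 574·(4) = 2, so one solution is u = -37·14 = -518, v = 4·14 = 56.
Solutions in u differ by 574/2 = 287; the one in [0, 287) is -518 mod 287 = 56.

56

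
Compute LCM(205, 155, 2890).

3673190

205 = 5 · 41; 155 = 5 · 31; 2890 = 2 · 5 · 17²
lcm takes max exponent of each prime: 2 · 5 · 17² · 31 · 41 = 3673190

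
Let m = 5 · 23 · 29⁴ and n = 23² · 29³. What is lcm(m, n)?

1870758245

max exponent per prime: 5 · 23² · 29⁴ = 1870758245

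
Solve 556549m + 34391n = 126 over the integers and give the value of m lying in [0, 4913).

705

gcd(556549, 34391) = 7 (Euclid: 556549 = 16·34391 + 6293; 34391 = 5·6293 + 2926; 6293 = 2·2926 + 441; 2926 = 6·441 + 280; 441 = 1·280 + 161; 280 = 1·161 + 119; 161 = 1·119 + 42; 119 = 2·42 + 35; 42 = 1·35 + 7; 35 = 5·7 + 0), and 7 | 126.
Extended Euclid: 556549·(858) + 34391·(-13885) = 7. Scale by 18: m₀ = 15444.
General solution m = m₀ + 4913t; reducing mod 4913 gives m = 705 (and n = -11409).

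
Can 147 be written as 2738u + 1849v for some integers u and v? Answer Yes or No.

gcd(2738, 1849): 2738 = 1·1849 + 889; 1849 = 2·889 + 71; 889 = 12·71 + 37; 71 = 1·37 + 34; 37 = 1·34 + 3; 34 = 11·3 + 1; 3 = 3·1 + 0 → 1
1 divides 147, so a solution exists.

Yes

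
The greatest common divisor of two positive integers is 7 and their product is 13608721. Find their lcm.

For any two positive integers, gcd × lcm equals their product. Hence lcm = 13608721 / 7 = 1944103.

1944103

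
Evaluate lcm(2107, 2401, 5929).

2107 = 7² · 43; 2401 = 7⁴; 5929 = 7² · 11²
lcm takes max exponent of each prime: 7⁴ · 11² · 43 = 12492403

12492403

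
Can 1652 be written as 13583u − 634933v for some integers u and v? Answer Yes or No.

gcd(13583, 634933): 634933 = 46·13583 + 10115; 13583 = 1·10115 + 3468; 10115 = 2·3468 + 3179; 3468 = 1·3179 + 289; 3179 = 11·289 + 0 → 289
289 does not divide 1652, so a solution does not exist.

No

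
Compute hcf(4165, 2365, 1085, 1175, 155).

5

gcd(4165, 2365): 4165 = 1·2365 + 1800; 2365 = 1·1800 + 565; 1800 = 3·565 + 105; 565 = 5·105 + 40; 105 = 2·40 + 25; 40 = 1·25 + 15; 25 = 1·15 + 10; 15 = 1·10 + 5; 10 = 2·5 + 0 → 5
gcd(5, 1085): 1085 = 217·5 + 0 → 5
gcd(5, 1175): 1175 = 235·5 + 0 → 5
gcd(5, 155): 155 = 31·5 + 0 → 5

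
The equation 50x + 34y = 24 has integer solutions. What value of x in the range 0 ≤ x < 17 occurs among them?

10

Reduce mod 34: 50x ≡ 24 (mod 34). With g = gcd(50, 34) = 2 dividing 24, divide through: 25x ≡ 12 (mod 17).
Since gcd(25, 17) = 1, x ≡ 12·(25)⁻¹ ≡ 10 (mod 17). Smallest non-negative: 10.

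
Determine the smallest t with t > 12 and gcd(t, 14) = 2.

gcd(t, 14) = 2 forces 2 | t; write t = 2s. Then gcd(2s, 2·7) = 2·gcd(s, 7), so need gcd(s, 7) = 1.
2s > 12 gives s ≥ 7. The least s ≥ 7 coprime to 7 is 8, so t = 2·8 = 16.

16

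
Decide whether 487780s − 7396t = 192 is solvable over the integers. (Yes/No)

Yes

gcd(487780, 7396): 487780 = 65·7396 + 7040; 7396 = 1·7040 + 356; 7040 = 19·356 + 276; 356 = 1·276 + 80; 276 = 3·80 + 36; 80 = 2·36 + 8; 36 = 4·8 + 4; 8 = 2·4 + 0 → 4
4 divides 192, so a solution exists.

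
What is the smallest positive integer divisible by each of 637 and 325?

15925

gcd first: 637 = 1·325 + 312; 325 = 1·312 + 13; 312 = 24·13 + 0 → gcd = 13
lcm = 637·325/gcd = 207025/13 = 15925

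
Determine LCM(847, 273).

gcd first: 847 = 3·273 + 28; 273 = 9·28 + 21; 28 = 1·21 + 7; 21 = 3·7 + 0 → gcd = 7
lcm = 847·273/gcd = 231231/7 = 33033

33033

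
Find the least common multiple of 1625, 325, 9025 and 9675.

1625 = 5³ · 13; 325 = 5² · 13; 9025 = 5² · 19²; 9675 = 3² · 5² · 43
lcm takes max exponent of each prime: 3² · 5³ · 13 · 19² · 43 = 227023875

227023875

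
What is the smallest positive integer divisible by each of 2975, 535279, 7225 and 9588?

898144634100

lcm(2975, 535279) = 2975·535279/gcd = 1592455025/17 = 93673825
lcm(93673825, 7225) = 93673825·7225/gcd = 676793385625/425 = 1592455025
lcm(1592455025, 9588) = 1592455025·9588/gcd = 15268458779700/17 = 898144634100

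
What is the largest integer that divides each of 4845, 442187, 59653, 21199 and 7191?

17

gcd(4845, 442187): 442187 = 91·4845 + 1292; 4845 = 3·1292 + 969; 1292 = 1·969 + 323; 969 = 3·323 + 0 → 323
gcd(323, 59653): 59653 = 184·323 + 221; 323 = 1·221 + 102; 221 = 2·102 + 17; 102 = 6·17 + 0 → 17
gcd(17, 21199): 21199 = 1247·17 + 0 → 17
gcd(17, 7191): 7191 = 423·17 + 0 → 17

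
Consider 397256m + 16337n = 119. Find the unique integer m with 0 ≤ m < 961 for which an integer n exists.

gcd(397256, 16337) = 17 (Euclid: 397256 = 24·16337 + 5168; 16337 = 3·5168 + 833; 5168 = 6·833 + 170; 833 = 4·170 + 153; 170 = 1·153 + 17; 153 = 9·17 + 0), and 17 | 119.
Extended Euclid: 397256·(98) + 16337·(-2383) = 17. Scale by 7: m₀ = 686.
General solution m = m₀ + 961t; reducing mod 961 gives m = 686 (and n = -16681).

686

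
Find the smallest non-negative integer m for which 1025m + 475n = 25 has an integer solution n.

13

gcd(1025, 475) = 25 (Euclid: 1025 = 2·475 + 75; 475 = 6·75 + 25; 75 = 3·25 + 0), and 25 | 25.
Extended Euclid: 1025·(-6) + 475·(13) = 25. Scale by 1: m₀ = -6.
General solution m = m₀ + 19t; reducing mod 19 gives m = 13 (and n = -28).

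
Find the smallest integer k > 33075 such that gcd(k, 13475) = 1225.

Multiples of 1225 above 33075: 1225·28, 1225·29, … . Need the cofactor coprime to 13475/1225 = 11.
Checking s = 28, 29, … the first with gcd(s, 11) = 1 is s = 28, giving 34300.

34300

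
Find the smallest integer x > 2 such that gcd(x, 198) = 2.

4

Multiples of 2 above 2: 2·2, 2·3, … . Need the cofactor coprime to 198/2 = 99.
Checking s = 2, 3, … the first with gcd(s, 99) = 1 is s = 2, giving 4.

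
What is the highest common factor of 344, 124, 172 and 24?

4

gcd(344, 124): 344 = 2·124 + 96; 124 = 1·96 + 28; 96 = 3·28 + 12; 28 = 2·12 + 4; 12 = 3·4 + 0 → 4
gcd(4, 172): 172 = 43·4 + 0 → 4
gcd(4, 24): 24 = 6·4 + 0 → 4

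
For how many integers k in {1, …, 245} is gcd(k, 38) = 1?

38 = 2·19. Inclusion–exclusion on these primes:
245 − ⌊245/2⌋ − ⌊245/19⌋ + ⌊245/38⌋ = 117

117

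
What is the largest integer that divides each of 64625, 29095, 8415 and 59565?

55

64625 = 5³ · 11 · 47; 29095 = 5 · 11 · 23²; 8415 = 3² · 5 · 11 · 17; 59565 = 3 · 5 · 11 · 19²
gcd takes min exponent of each prime: 5 · 11 = 55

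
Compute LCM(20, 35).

140

20 = 2² · 5; 35 = 5 · 7
max exponents: 2² · 5 · 7 = 140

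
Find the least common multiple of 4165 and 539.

45815

gcd first: 4165 = 7·539 + 392; 539 = 1·392 + 147; 392 = 2·147 + 98; 147 = 1·98 + 49; 98 = 2·49 + 0 → gcd = 49
lcm = 4165·539/gcd = 2244935/49 = 45815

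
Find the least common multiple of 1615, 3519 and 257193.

lcm(1615, 3519) = 1615·3519/gcd = 5683185/17 = 334305
lcm(334305, 257193) = 334305·257193/gcd = 85980905865/153 = 561966705

561966705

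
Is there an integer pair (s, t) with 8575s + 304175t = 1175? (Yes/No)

Yes

By Bézout, 8575s + 304175t = 1175 has integer solutions iff gcd(8575, 304175) | 1175.
Euclid: 304175 = 35·8575 + 4050; 8575 = 2·4050 + 475; 4050 = 8·475 + 250; 475 = 1·250 + 225; 250 = 1·225 + 25; 225 = 9·25 + 0. gcd = 25; 1175 mod 25 = 0. Yes.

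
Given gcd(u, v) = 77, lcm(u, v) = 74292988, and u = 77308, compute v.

u·v = gcd·lcm = 77·74292988 = 5720560076, so v = 5720560076/77308 = 73997.

73997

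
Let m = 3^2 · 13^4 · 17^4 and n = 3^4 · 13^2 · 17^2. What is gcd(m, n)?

min exponent per shared prime: 3^2 · 13^2 · 17^2 = 439569

439569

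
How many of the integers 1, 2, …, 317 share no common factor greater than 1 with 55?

231

55 = 5·11. Inclusion–exclusion on these primes:
317 − ⌊317/5⌋ − ⌊317/11⌋ + ⌊317/55⌋ = 231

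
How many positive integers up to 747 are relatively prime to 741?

436

741 = 3·13·19. Inclusion–exclusion on these primes:
747 − ⌊747/3⌋ − ⌊747/13⌋ − ⌊747/19⌋ + ⌊747/39⌋ + ⌊747/57⌋ + ⌊747/247⌋ − ⌊747/741⌋ = 436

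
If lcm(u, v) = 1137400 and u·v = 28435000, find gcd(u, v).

25

From gcd × lcm = uv: gcd = 28435000 / 1137400 = 25.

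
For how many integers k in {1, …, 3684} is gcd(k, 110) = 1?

110 = 2·5·11. Inclusion–exclusion on these primes:
3684 − ⌊3684/2⌋ − ⌊3684/5⌋ − ⌊3684/11⌋ + ⌊3684/10⌋ + ⌊3684/22⌋ + ⌊3684/55⌋ − ⌊3684/110⌋ = 1340

1340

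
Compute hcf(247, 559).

247 = 13 · 19
559 = 13 · 43
Common: 13 = 13

13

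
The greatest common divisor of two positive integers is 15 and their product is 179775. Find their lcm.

For any two positive integers, gcd × lcm equals their product. Hence lcm = 179775 / 15 = 11985.

11985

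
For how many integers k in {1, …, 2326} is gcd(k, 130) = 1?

859

Prime factors of 130: 2, 5, 13. Count integers ≤ 2326 divisible by none of them.
By inclusion–exclusion: 2326 − ⌊2326/2⌋ − ⌊2326/5⌋ − ⌊2326/13⌋ + ⌊2326/10⌋ + ⌊2326/26⌋ + ⌊2326/65⌋ − ⌊2326/130⌋ = 859.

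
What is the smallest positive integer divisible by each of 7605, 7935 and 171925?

20115225

7605 = 3² · 5 · 13²; 7935 = 3 · 5 · 23²; 171925 = 5² · 13 · 23²
lcm takes max exponent of each prime: 3² · 5² · 13² · 23² = 20115225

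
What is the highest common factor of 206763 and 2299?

1

Euclid: 206763 = 89·2299 + 2152; 2299 = 1·2152 + 147; 2152 = 14·147 + 94; 147 = 1·94 + 53; 94 = 1·53 + 41; 53 = 1·41 + 12; 41 = 3·12 + 5; 12 = 2·5 + 2; 5 = 2·2 + 1; 2 = 2·1 + 0. Last nonzero remainder: 1.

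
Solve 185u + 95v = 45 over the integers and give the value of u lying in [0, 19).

Euclid: 185 = 1·95 + 90; 95 = 1·90 + 5; 90 = 18·5 + 0 → gcd = 5; 45 = 5·9.
Back-substitution yields 185·(-1) + 95·(2) = 5, so one solution is u = -1·9 = -9, v = 2·9 = 18.
Solutions in u differ by 95/5 = 19; the one in [0, 19) is -9 mod 19 = 10.

10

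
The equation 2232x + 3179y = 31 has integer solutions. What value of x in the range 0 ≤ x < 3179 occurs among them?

574

Euclid: 3179 = 1·2232 + 947; 2232 = 2·947 + 338; 947 = 2·338 + 271; 338 = 1·271 + 67; 271 = 4·67 + 3; 67 = 22·3 + 1; 3 = 3·1 + 0 → gcd = 1; 31 = 1·31.
Back-substitution yields 2232·(1044) + 3179·(-733) = 1, so one solution is x = 1044·31 = 32364, y = -733·31 = -22723.
Solutions in x differ by 3179/1 = 3179; the one in [0, 3179) is 32364 mod 3179 = 574.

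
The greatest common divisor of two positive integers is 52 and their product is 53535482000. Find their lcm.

gcd·lcm = product, so lcm = 53535482000/52 = 1029528500.

1029528500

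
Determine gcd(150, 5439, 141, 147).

150 = 2 · 3 · 5²; 5439 = 3 · 7² · 37; 141 = 3 · 47; 147 = 3 · 7²
gcd takes min exponent of each prime: 3 = 3

3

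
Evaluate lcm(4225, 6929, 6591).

6755775

lcm(4225, 6929) = 4225·6929/gcd = 29275025/169 = 173225
lcm(173225, 6591) = 173225·6591/gcd = 1141725975/169 = 6755775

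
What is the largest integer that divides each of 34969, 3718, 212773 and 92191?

11

34969 = 11² · 17²; 3718 = 2 · 11 · 13²; 212773 = 11 · 23 · 29²; 92191 = 11 · 17² · 29
gcd takes min exponent of each prime: 11 = 11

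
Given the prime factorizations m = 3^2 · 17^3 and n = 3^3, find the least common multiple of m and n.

132651

max exponent per prime: 3^3 · 17^3 = 132651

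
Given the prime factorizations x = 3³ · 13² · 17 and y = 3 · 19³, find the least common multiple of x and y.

max exponent per prime: 3³ · 13² · 17 · 19³ = 532059489

532059489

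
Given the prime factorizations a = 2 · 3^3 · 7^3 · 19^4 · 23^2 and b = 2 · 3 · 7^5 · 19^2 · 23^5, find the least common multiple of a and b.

max exponent per prime: 2 · 3^3 · 7^5 · 19^4 · 23^5 = 761267946084648534

761267946084648534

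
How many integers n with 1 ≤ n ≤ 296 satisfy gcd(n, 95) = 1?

Prime factors of 95: 5, 19. Count integers ≤ 296 divisible by none of them.
By inclusion–exclusion: 296 − ⌊296/5⌋ − ⌊296/19⌋ + ⌊296/95⌋ = 225.

225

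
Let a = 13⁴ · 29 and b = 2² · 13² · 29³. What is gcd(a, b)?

min exponent per shared prime: 13² · 29 = 4901

4901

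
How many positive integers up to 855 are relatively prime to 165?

Prime factors of 165: 3, 5, 11. Count integers ≤ 855 divisible by none of them.
By inclusion–exclusion: 855 − ⌊855/3⌋ − ⌊855/5⌋ − ⌊855/11⌋ + ⌊855/15⌋ + ⌊855/33⌋ + ⌊855/55⌋ − ⌊855/165⌋ = 414.

414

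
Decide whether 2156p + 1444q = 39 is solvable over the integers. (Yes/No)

No

By Bézout, 2156p + 1444q = 39 has integer solutions iff gcd(2156, 1444) | 39.
Euclid: 2156 = 1·1444 + 712; 1444 = 2·712 + 20; 712 = 35·20 + 12; 20 = 1·12 + 8; 12 = 1·8 + 4; 8 = 2·4 + 0. gcd = 4; 39 mod 4 = 3. No.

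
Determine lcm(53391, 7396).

394879836

gcd first: 53391 = 7·7396 + 1619; 7396 = 4·1619 + 920; 1619 = 1·920 + 699; 920 = 1·699 + 221; 699 = 3·221 + 36; 221 = 6·36 + 5; 36 = 7·5 + 1; 5 = 5·1 + 0 → gcd = 1
lcm = 53391·7396/gcd = 394879836/1 = 394879836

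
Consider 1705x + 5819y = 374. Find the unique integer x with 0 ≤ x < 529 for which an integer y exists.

48

Reduce mod 5819: 1705x ≡ 374 (mod 5819). With g = gcd(1705, 5819) = 11 dividing 374, divide through: 155x ≡ 34 (mod 529).
Since gcd(155, 529) = 1, x ≡ 34·(155)⁻¹ ≡ 48 (mod 529). Smallest non-negative: 48.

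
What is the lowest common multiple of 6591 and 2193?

4818021

6591 = 3 · 13³; 2193 = 3 · 17 · 43
max exponents: 3 · 13³ · 17 · 43 = 4818021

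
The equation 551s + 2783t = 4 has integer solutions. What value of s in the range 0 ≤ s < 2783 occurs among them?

1192

gcd(551, 2783) = 1 (Euclid: 2783 = 5·551 + 28; 551 = 19·28 + 19; 28 = 1·19 + 9; 19 = 2·9 + 1; 9 = 9·1 + 0), and 1 | 4.
Extended Euclid: 551·(298) + 2783·(-59) = 1. Scale by 4: s₀ = 1192.
General solution s = s₀ + 2783k; reducing mod 2783 gives s = 1192 (and t = -236).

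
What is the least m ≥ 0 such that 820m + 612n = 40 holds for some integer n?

112

Euclid: 820 = 1·612 + 208; 612 = 2·208 + 196; 208 = 1·196 + 12; 196 = 16·12 + 4; 12 = 3·4 + 0 → gcd = 4; 40 = 4·10.
Back-substitution yields 820·(-50) + 612·(67) = 4, so one solution is m = -50·10 = -500, n = 67·10 = 670.
Solutions in m differ by 612/4 = 153; the one in [0, 153) is -500 mod 153 = 112.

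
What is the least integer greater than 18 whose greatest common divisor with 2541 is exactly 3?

gcd(k, 2541) = 3 forces 3 | k; write k = 3s. Then gcd(3s, 3·847) = 3·gcd(s, 847), so need gcd(s, 847) = 1.
3s > 18 gives s ≥ 7. The least s ≥ 7 coprime to 847 is 8, so k = 3·8 = 24.

24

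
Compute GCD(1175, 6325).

25

1175 = 5² · 47
6325 = 5² · 11 · 23
Common: 5² = 25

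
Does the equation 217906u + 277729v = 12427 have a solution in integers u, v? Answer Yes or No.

By Bézout, 217906u + 277729v = 12427 has integer solutions iff gcd(217906, 277729) | 12427.
Euclid: 277729 = 1·217906 + 59823; 217906 = 3·59823 + 38437; 59823 = 1·38437 + 21386; 38437 = 1·21386 + 17051; 21386 = 1·17051 + 4335; 17051 = 3·4335 + 4046; 4335 = 1·4046 + 289; 4046 = 14·289 + 0. gcd = 289; 12427 mod 289 = 0. Yes.

Yes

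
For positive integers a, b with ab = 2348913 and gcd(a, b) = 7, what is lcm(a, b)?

gcd·lcm = product, so lcm = 2348913/7 = 335559.

335559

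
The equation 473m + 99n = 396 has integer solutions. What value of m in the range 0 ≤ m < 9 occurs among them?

Euclid: 473 = 4·99 + 77; 99 = 1·77 + 22; 77 = 3·22 + 11; 22 = 2·11 + 0 → gcd = 11; 396 = 11·36.
Back-substitution yields 473·(4) + 99·(-19) = 11, so one solution is m = 4·36 = 144, n = -19·36 = -684.
Solutions in m differ by 99/11 = 9; the one in [0, 9) is 144 mod 9 = 0.

0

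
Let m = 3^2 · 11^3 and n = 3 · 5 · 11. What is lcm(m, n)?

59895

max exponent per prime: 3^2 · 5 · 11^3 = 59895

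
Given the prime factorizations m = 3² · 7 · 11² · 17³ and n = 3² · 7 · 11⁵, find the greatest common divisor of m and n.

min exponent per shared prime: 3² · 7 · 11² = 7623

7623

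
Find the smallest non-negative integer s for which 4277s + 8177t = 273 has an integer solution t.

Euclid: 8177 = 1·4277 + 3900; 4277 = 1·3900 + 377; 3900 = 10·377 + 130; 377 = 2·130 + 117; 130 = 1·117 + 13; 117 = 9·13 + 0 → gcd = 13; 273 = 13·21.
Back-substitution yields 4277·(-65) + 8177·(34) = 13, so one solution is s = -65·21 = -1365, t = 34·21 = 714.
Solutions in s differ by 8177/13 = 629; the one in [0, 629) is -1365 mod 629 = 522.

522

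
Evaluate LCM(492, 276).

11316

gcd first: 492 = 1·276 + 216; 276 = 1·216 + 60; 216 = 3·60 + 36; 60 = 1·36 + 24; 36 = 1·24 + 12; 24 = 2·12 + 0 → gcd = 12
lcm = 492·276/gcd = 135792/12 = 11316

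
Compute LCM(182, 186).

16926

gcd first: 186 = 1·182 + 4; 182 = 45·4 + 2; 4 = 2·2 + 0 → gcd = 2
lcm = 182·186/gcd = 33852/2 = 16926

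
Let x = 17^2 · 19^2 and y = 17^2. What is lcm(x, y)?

max exponent per prime: 17^2 · 19^2 = 104329

104329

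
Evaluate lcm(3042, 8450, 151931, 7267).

2939864850

lcm(3042, 8450) = 3042·8450/gcd = 25704900/338 = 76050
lcm(76050, 151931) = 76050·151931/gcd = 11554352550/169 = 68368950
lcm(68368950, 7267) = 68368950·7267/gcd = 496837159650/169 = 2939864850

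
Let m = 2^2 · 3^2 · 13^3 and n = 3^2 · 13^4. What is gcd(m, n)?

19773

min exponent per shared prime: 3^2 · 13^3 = 19773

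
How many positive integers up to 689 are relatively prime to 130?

254

Prime factors of 130: 2, 5, 13. Count integers ≤ 689 divisible by none of them.
By inclusion–exclusion: 689 − ⌊689/2⌋ − ⌊689/5⌋ − ⌊689/13⌋ + ⌊689/10⌋ + ⌊689/26⌋ + ⌊689/65⌋ − ⌊689/130⌋ = 254.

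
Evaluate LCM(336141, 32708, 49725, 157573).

336141 = 3² · 13³ · 17; 32708 = 2² · 13 · 17 · 37; 49725 = 3² · 5² · 13 · 17; 157573 = 13 · 17 · 23 · 31
lcm takes max exponent of each prime: 2² · 3² · 5² · 13³ · 17 · 23 · 31 · 37 = 886773572100

886773572100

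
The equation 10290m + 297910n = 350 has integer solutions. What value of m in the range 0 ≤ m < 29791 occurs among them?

gcd(10290, 297910) = 10 (Euclid: 297910 = 28·10290 + 9790; 10290 = 1·9790 + 500; 9790 = 19·500 + 290; 500 = 1·290 + 210; 290 = 1·210 + 80; 210 = 2·80 + 50; 80 = 1·50 + 30; 50 = 1·30 + 20; 30 = 1·20 + 10; 20 = 2·10 + 0), and 10 | 350.
Extended Euclid: 10290·(-11320) + 297910·(391) = 10. Scale by 35: m₀ = -396200.
General solution m = m₀ + 29791t; reducing mod 29791 gives m = 20874 (and n = -721).

20874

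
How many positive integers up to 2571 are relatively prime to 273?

1356

Prime factors of 273: 3, 7, 13. Count integers ≤ 2571 divisible by none of them.
By inclusion–exclusion: 2571 − ⌊2571/3⌋ − ⌊2571/7⌋ − ⌊2571/13⌋ + ⌊2571/21⌋ + ⌊2571/39⌋ + ⌊2571/91⌋ − ⌊2571/273⌋ = 1356.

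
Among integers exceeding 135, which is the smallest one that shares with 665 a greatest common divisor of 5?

145

Multiples of 5 above 135: 5·28, 5·29, … . Need the cofactor coprime to 665/5 = 133.
Checking s = 28, 29, … the first with gcd(s, 133) = 1 is s = 29, giving 145.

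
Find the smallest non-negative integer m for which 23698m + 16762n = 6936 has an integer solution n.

1

gcd(23698, 16762) = 578 (Euclid: 23698 = 1·16762 + 6936; 16762 = 2·6936 + 2890; 6936 = 2·2890 + 1156; 2890 = 2·1156 + 578; 1156 = 2·578 + 0), and 578 | 6936.
Extended Euclid: 23698·(-12) + 16762·(17) = 578. Scale by 12: m₀ = -144.
General solution m = m₀ + 29t; reducing mod 29 gives m = 1 (and n = -1).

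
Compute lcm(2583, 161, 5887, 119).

849370473

2583 = 3² · 7 · 41; 161 = 7 · 23; 5887 = 7 · 29²; 119 = 7 · 17
lcm takes max exponent of each prime: 3² · 7 · 17 · 23 · 29² · 41 = 849370473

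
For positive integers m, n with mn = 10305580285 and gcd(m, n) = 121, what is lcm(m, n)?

85170085

Since gcd(m,n)·lcm(m,n) = mn, lcm = 10305580285/121 = 85170085.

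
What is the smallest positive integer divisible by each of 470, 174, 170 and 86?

470 = 2 · 5 · 47; 174 = 2 · 3 · 29; 170 = 2 · 5 · 17; 86 = 2 · 43
lcm takes max exponent of each prime: 2 · 3 · 5 · 17 · 29 · 43 · 47 = 29890590

29890590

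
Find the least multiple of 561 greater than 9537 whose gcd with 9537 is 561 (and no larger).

9537 = 561·17. Any m with gcd(m, 9537) = 561 is a multiple of 561, say 561s, with s coprime to 17.
Need s > 9537/561, so s ≥ 18. First s ≥ 18 with gcd(s, 17) = 1 is s = 18. Thus m = 561·18 = 10098.

10098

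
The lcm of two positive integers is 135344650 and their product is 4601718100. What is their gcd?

34

gcd·lcm = product, so gcd = 4601718100/135344650 = 34.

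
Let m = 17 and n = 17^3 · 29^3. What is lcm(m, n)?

119823157

max exponent per prime: 17^3 · 29^3 = 119823157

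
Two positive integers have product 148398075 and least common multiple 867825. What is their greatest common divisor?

gcd·lcm = product, so gcd = 148398075/867825 = 171.

171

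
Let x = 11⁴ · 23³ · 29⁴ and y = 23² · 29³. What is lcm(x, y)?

125992948739207

max exponent per prime: 11⁴ · 23³ · 29⁴ = 125992948739207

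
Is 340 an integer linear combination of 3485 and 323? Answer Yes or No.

By Bézout, 3485u + 323v = 340 has integer solutions iff gcd(3485, 323) | 340.
Euclid: 3485 = 10·323 + 255; 323 = 1·255 + 68; 255 = 3·68 + 51; 68 = 1·51 + 17; 51 = 3·17 + 0. gcd = 17; 340 mod 17 = 0. Yes.

Yes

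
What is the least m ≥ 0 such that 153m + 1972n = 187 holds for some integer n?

gcd(153, 1972) = 17 (Euclid: 1972 = 12·153 + 136; 153 = 1·136 + 17; 136 = 8·17 + 0), and 17 | 187.
Extended Euclid: 153·(13) + 1972·(-1) = 17. Scale by 11: m₀ = 143.
General solution m = m₀ + 116t; reducing mod 116 gives m = 27 (and n = -2).

27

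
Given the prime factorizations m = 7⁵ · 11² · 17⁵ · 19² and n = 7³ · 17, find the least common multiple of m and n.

max exponent per prime: 7⁵ · 11² · 17⁵ · 19² = 1042383142180919

1042383142180919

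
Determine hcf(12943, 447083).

12943 = 7 · 43²
447083 = 7 · 13 · 17³
Common: 7 = 7

7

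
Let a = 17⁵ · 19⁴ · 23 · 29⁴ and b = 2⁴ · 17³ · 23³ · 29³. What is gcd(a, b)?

2755932611

min exponent per shared prime: 17³ · 23 · 29³ = 2755932611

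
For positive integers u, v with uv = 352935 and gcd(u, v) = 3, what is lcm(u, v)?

gcd·lcm = product, so lcm = 352935/3 = 117645.

117645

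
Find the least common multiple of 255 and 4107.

349095

255 = 3 · 5 · 17; 4107 = 3 · 37²
max exponents: 3 · 5 · 17 · 37² = 349095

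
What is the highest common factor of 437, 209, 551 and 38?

19

gcd(437, 209): 437 = 2·209 + 19; 209 = 11·19 + 0 → 19
gcd(19, 551): 551 = 29·19 + 0 → 19
gcd(19, 38): 38 = 2·19 + 0 → 19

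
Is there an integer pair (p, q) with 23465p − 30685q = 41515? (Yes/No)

By Bézout, 23465p − 30685q = 41515 has integer solutions iff gcd(23465, 30685) | 41515.
Euclid: 30685 = 1·23465 + 7220; 23465 = 3·7220 + 1805; 7220 = 4·1805 + 0. gcd = 1805; 41515 mod 1805 = 0. Yes.

Yes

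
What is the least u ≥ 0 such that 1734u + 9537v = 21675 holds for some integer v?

7

Reduce mod 9537: 1734u ≡ 21675 (mod 9537). With g = gcd(1734, 9537) = 867 dividing 21675, divide through: 2u ≡ 25 (mod 11).
Since gcd(2, 11) = 1, u ≡ 25·(2)⁻¹ ≡ 7 (mod 11). Smallest non-negative: 7.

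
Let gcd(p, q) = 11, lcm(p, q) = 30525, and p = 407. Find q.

Using pq = gcd(p,q)·lcm(p,q) = 11·30525 = 335775, we get q = 335775/407 = 825.

825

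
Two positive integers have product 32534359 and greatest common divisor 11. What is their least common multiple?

Since gcd(u,v)·lcm(u,v) = uv, lcm = 32534359/11 = 2957669.

2957669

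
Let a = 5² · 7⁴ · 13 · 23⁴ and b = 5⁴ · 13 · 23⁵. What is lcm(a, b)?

max exponent per prime: 5⁴ · 7⁴ · 13 · 23⁵ = 125560983786875

125560983786875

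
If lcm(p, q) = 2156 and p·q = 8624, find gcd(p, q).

4

gcd·lcm = product, so gcd = 8624/2156 = 4.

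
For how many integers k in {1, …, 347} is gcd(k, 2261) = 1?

265

2261 = 7·17·19. Inclusion–exclusion on these primes:
347 − ⌊347/7⌋ − ⌊347/17⌋ − ⌊347/19⌋ + ⌊347/119⌋ + ⌊347/133⌋ + ⌊347/323⌋ − ⌊347/2261⌋ = 265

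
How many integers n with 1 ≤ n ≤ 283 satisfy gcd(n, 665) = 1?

Prime factors of 665: 5, 7, 19. Count integers ≤ 283 divisible by none of them.
By inclusion–exclusion: 283 − ⌊283/5⌋ − ⌊283/7⌋ − ⌊283/19⌋ + ⌊283/35⌋ + ⌊283/95⌋ + ⌊283/133⌋ − ⌊283/665⌋ = 185.

185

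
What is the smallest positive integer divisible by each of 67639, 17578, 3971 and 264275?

937442311284050

67639 = 11² · 13 · 43; 17578 = 2 · 11 · 17 · 47; 3971 = 11 · 19²; 264275 = 5² · 11 · 31²
lcm takes max exponent of each prime: 2 · 5² · 11² · 13 · 17 · 19² · 31² · 43 · 47 = 937442311284050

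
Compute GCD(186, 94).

2

Euclid: 186 = 1·94 + 92; 94 = 1·92 + 2; 92 = 46·2 + 0. Last nonzero remainder: 2.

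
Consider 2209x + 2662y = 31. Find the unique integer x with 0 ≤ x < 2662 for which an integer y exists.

Reduce mod 2662: 2209x ≡ 31 (mod 2662). With g = gcd(2209, 2662) = 1 dividing 31, divide through: 2209x ≡ 31 (mod 2662).
Since gcd(2209, 2662) = 1, x ≡ 31·(2209)⁻¹ ≡ 2421 (mod 2662). Smallest non-negative: 2421.

2421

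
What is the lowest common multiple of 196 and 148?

7252

196 = 2² · 7²; 148 = 2² · 37
max exponents: 2² · 7² · 37 = 7252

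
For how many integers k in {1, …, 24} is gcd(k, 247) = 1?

Prime factors of 247: 13, 19. Count integers ≤ 24 divisible by none of them.
By inclusion–exclusion: 24 − ⌊24/13⌋ − ⌊24/19⌋ + ⌊24/247⌋ = 22.

22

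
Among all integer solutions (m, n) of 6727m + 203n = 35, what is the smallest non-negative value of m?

23

Reduce mod 203: 6727m ≡ 35 (mod 203). With g = gcd(6727, 203) = 7 dividing 35, divide through: 961m ≡ 5 (mod 29).
Since gcd(961, 29) = 1, m ≡ 5·(961)⁻¹ ≡ 23 (mod 29). Smallest non-negative: 23.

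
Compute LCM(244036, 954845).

645475220

244036 = 2² · 13² · 19²; 954845 = 5 · 19² · 23²
max exponents: 2² · 5 · 13² · 19² · 23² = 645475220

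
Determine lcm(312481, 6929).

312481 = 13² · 43²; 6929 = 13² · 41
max exponents: 13² · 41 · 43² = 12811721

12811721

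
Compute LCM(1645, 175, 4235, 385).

lcm(1645, 175) = 1645·175/gcd = 287875/35 = 8225
lcm(8225, 4235) = 8225·4235/gcd = 34832875/35 = 995225
lcm(995225, 385) = 995225·385/gcd = 383161625/385 = 995225

995225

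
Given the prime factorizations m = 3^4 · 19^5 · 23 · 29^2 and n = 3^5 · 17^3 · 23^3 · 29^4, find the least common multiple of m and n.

max exponent per prime: 3^5 · 17^3 · 19^5 · 23^3 · 29^4 = 25438795386717658457007

25438795386717658457007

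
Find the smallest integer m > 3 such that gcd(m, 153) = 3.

6

Multiples of 3 above 3: 3·2, 3·3, … . Need the cofactor coprime to 153/3 = 51.
Checking s = 2, 3, … the first with gcd(s, 51) = 1 is s = 2, giving 6.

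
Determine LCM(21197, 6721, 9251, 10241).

215756271731

lcm(21197, 6721) = 21197·6721/gcd = 142465037/517 = 275561
lcm(275561, 9251) = 275561·9251/gcd = 2549214811/11 = 231746801
lcm(231746801, 10241) = 231746801·10241/gcd = 2373318989041/11 = 215756271731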